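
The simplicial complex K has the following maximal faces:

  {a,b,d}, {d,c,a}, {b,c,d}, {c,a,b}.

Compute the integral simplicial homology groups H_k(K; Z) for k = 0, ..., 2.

We work with the vertex ordering a < b < c < d. The simplices of K, each written with vertices in increasing order, are:

  0-simplices (4): a, b, c, d
  1-simplices (6): ab, ac, ad, bc, bd, cd
  2-simplices (4): abc, abd, acd, bcd

so the chain groups are C_0 ≅ Z^4, C_1 ≅ Z^6, C_2 ≅ Z^4.

The boundary map ∂_1: C_1 → C_0 maps an edge to its endpoints' difference, ∂[p,q] = q − p.
The resulting 4×6 matrix has rank 3, and its Smith normal form has invariant factors (1,1,1).

Boundary ∂_2: C_2 → C_1 maps a triangle to the signed sum of its edges. For instance
  ∂abc = bc − ac + ab,
  ∂acd = cd − ad + ac.
This gives a 6×4 integer matrix of rank 3; reducing to Smith normal form yields diagonal entries (1,1,1).

Computing H_k = (kernel of ∂_k) / (image of ∂_{k+1}):

  H_0: rank C_0 − rank ∂_1 = 4 − 3 = 1, and the invariant factors of ∂_1 are all 1, so H_0 = Z.
  H_1: rank ker ∂_1 − rank ∂_2 = (6 − 3) − 3 = 0, and the invariant factors of ∂_2 are all 1, so H_1 = 0.
  H_2: rank ker ∂_2 − rank ∂_3 = (4 − 3) − 0 = 1, and there is no ∂_3, so H_2 = Z.

As a check, the Euler characteristic is 4 − 6 + 4 = 2, which agrees with 1 − 0 + 1 = 2.
(K is a triangulation of the 2-sphere S^2.)

H_0 ≅ Z,  H_1 = 0,  H_2 ≅ Z.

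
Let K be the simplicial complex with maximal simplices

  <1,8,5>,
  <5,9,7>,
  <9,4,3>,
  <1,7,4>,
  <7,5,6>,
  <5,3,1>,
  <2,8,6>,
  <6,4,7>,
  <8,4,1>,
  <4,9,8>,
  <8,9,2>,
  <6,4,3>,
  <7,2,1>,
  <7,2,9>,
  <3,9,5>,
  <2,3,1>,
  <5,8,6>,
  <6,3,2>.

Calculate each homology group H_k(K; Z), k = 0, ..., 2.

H_0 = Z,  H_1 = Z^2,  H_2 = Z.

We work with the vertex ordering 1 < 2 < 3 < 4 < 5 < 6 < 7 < 8 < 9. The simplices of K, each written with vertices in increasing order, are:

  0-simplices (9): [1], [2], [3], [4], [5], [6], [7], [8], [9]
  1-simplices (27): (27 of them)
  2-simplices (18): [1,2,3], [1,2,7], [1,3,5], [1,4,7], [1,4,8], [1,5,8], [2,3,6], [2,6,8], [2,7,9], [2,8,9], [3,4,6], [3,4,9], [3,5,9], [4,6,7], [4,8,9], [5,6,7], [5,6,8], [5,7,9]

Hence C_0 ≅ Z^9, C_1 ≅ Z^27, C_2 ≅ Z^18.

Boundary ∂_1: C_1 → C_0 maps an edge to its endpoints' difference, ∂[p,q] = q − p. For instance
  ∂[8,9] = [9] − [8].
The resulting 9×27 matrix has rank 8, and its Smith normal form has invariant factors (1,1,1,1,1,1,1,1).

∂_2: C_2 → C_1 acts by ∂[p,q,r] = [q,r] − [p,r] + [p,q]. For instance
  ∂[1,4,7] = [4,7] − [1,7] + [1,4],
  ∂[1,2,3] = [2,3] − [1,3] + [1,2].
The 27×18 boundary matrix has rank 17 and Smith normal form diag(1,1,1,1,1,1,1,1,1,1,1,1,1,1,1,1,1).

Computing H_k = (kernel of ∂_k) / (image of ∂_{k+1}):

  H_0: rank C_0 − rank ∂_1 = 9 − 8 = 1, and the invariant factors of ∂_1 are all 1, so H_0 = Z.
  H_1: rank ker ∂_1 − rank ∂_2 = (27 − 8) − 17 = 2, and the invariant factors of ∂_2 are all 1, so H_1 = Z^2.
  H_2: rank ker ∂_2 − rank ∂_3 = (18 − 17) − 0 = 1, and there is no ∂_3, so H_2 = Z.

As a check, the Euler characteristic is 9 − 27 + 18 = 0, which agrees with 1 − 2 + 1 = 0.
(K is a triangulation of the torus T^2.)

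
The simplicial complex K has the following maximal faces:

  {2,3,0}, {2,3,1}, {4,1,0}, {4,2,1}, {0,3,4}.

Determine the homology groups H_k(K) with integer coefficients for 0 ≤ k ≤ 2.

Take the total order 0 < 1 < 2 < 3 < 4 on the vertex set. Then K (dimension 2) consists of the simplices:

  0-simplices (5): [0], [1], [2], [3], [4]
  1-simplices (10): [0,1], [0,2], [0,3], [0,4], [1,2], [1,3], [1,4], [2,3], [2,4], [3,4]
  2-simplices (5): [0,1,4], [0,2,3], [0,3,4], [1,2,3], [1,2,4]

so the chain groups are C_0 ≅ Z^5, C_1 ≅ Z^10, C_2 ≅ Z^5.

∂_1: C_1 → C_0 maps an edge to its endpoints' difference, ∂[p,q] = q − p.
The 5×10 boundary matrix has rank 4 and Smith normal form diag(1,1,1,1).

∂_2: C_2 → C_1 acts by ∂[p,q,r] = [q,r] − [p,r] + [p,q]. For instance
  ∂[0,2,3] = [2,3] − [0,3] + [0,2],
  ∂[0,1,4] = [1,4] − [0,4] + [0,1].
The resulting 10×5 matrix has rank 5, and its Smith normal form has invariant factors (1,1,1,1,1).

Reading off H_k = ker ∂_k / im ∂_{k+1}:

  H_0: rank C_0 − rank ∂_1 = 5 − 4 = 1, and the invariant factors of ∂_1 are all 1, so H_0 ≅ Z.
  H_1: rank ker ∂_1 − rank ∂_2 = (10 − 4) − 5 = 1, and the invariant factors of ∂_2 are all 1, so H_1 ≅ Z.
  H_2: rank ker ∂_2 − rank ∂_3 = (5 − 5) − 0 = 0, and there is no ∂_3, so H_2 ≅ 0.

H_0 ≅ Z,  H_1 ≅ Z,  H_2 = 0.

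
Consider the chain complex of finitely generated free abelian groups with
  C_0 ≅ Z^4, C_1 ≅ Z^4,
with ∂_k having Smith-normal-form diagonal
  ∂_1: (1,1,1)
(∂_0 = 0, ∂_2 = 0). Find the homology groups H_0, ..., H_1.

H_0 = Z,  H_1 = Z.

H_0: b_0 = 4 − 0 − 3 = 1; torsion from ∂_1 factors > 1: none. So H_0 = Z.
H_1: b_1 = 4 − 3 − 0 = 1; torsion from ∂_2 factors > 1: none. So H_1 = Z.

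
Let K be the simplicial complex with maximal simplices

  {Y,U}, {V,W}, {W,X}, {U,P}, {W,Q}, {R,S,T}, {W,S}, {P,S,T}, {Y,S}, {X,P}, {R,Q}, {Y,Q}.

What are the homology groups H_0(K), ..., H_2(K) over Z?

H_0 = Z,  H_1 = Z^4,  H_2 = 0.

Take the total order P < Q < R < S < T < U < V < W < X < Y on the vertex set. Then K (dimension 2) consists of the simplices:

  0-simplices (10): P, Q, R, S, T, U, V, W, X, Y
  1-simplices (15): PS, PT, PU, PX, QR, QW, QY, RS, RT, ST, SW, SY, UY, VW, WX
  2-simplices (2): PST, RST

so the chain groups are C_0 ≅ Z^10, C_1 ≅ Z^15, C_2 ≅ Z^2.

∂_1: C_1 → C_0 is given by ∂[p,q] = [q] − [p]. For instance
  ∂ST = T − S.
This gives a 10×15 integer matrix of rank 9; reducing to Smith normal form yields diagonal entries (1,1,1,1,1,1,1,1,1).

Boundary ∂_2: C_2 → C_1 acts by ∂[p,q,r] = [q,r] − [p,r] + [p,q]. For instance
  ∂PST = ST − PT + PS,
  ∂RST = ST − RT + RS.
This gives a 15×2 integer matrix of rank 2; reducing to Smith normal form yields diagonal entries (1,1).

Reading off H_k = ker ∂_k / im ∂_{k+1}:

  H_0: rank C_0 − rank ∂_1 = 10 − 9 = 1, and the invariant factors of ∂_1 are all 1, so H_0 = Z.
  H_1: rank ker ∂_1 − rank ∂_2 = (15 − 9) − 2 = 4, and the invariant factors of ∂_2 are all 1, so H_1 = Z^4.
  H_2: rank ker ∂_2 − rank ∂_3 = (2 − 2) − 0 = 0, and there is no ∂_3, so H_2 = 0.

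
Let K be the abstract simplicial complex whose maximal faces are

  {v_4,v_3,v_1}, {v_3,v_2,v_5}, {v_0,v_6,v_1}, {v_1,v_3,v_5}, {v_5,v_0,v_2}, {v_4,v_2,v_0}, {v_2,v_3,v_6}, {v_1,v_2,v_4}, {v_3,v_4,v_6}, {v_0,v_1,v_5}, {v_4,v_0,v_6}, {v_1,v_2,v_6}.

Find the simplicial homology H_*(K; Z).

H_0 ≅ Z,  H_1 ≅ Z/2Z,  H_2 = 0.

We work with the vertex ordering v_0 < v_1 < v_2 < v_3 < v_4 < v_5 < v_6. The simplices of K, each written with vertices in increasing order, are:

  0-simplices (7): [v_0], [v_1], [v_2], [v_3], [v_4], [v_5], [v_6]
  1-simplices (18): (18 of them)
  2-simplices (12): (12 of them)

so the chain groups are C_0 ≅ Z^7, C_1 ≅ Z^18, C_2 ≅ Z^12.

∂_1: C_1 → C_0 is given by ∂[p,q] = [q] − [p].
The resulting 7×18 matrix has rank 6, and its Smith normal form has invariant factors (1,1,1,1,1,1).

∂_2: C_2 → C_1 acts by ∂[p,q,r] = [q,r] − [p,r] + [p,q]. For instance
  ∂[v_0,v_2,v_4] = [v_2,v_4] − [v_0,v_4] + [v_0,v_2],
  ∂[v_2,v_3,v_6] = [v_3,v_6] − [v_2,v_6] + [v_2,v_3].
The 18×12 boundary matrix has rank 12 and Smith normal form diag(1,1,1,1,1,1,1,1,1,1,1,2).

From H_k ≅ ker(∂_k) / im(∂_{k+1}) we obtain:

  H_0: rank C_0 − rank ∂_1 = 7 − 6 = 1, and the invariant factors of ∂_1 are all 1, so H_0 ≅ Z.
  H_1: rank ker ∂_1 − rank ∂_2 = (18 − 6) − 12 = 0, and ∂_2 has invariant factor 2 > 1, so H_1 ≅ Z/2Z.
  H_2: rank ker ∂_2 − rank ∂_3 = (12 − 12) − 0 = 0, and there is no ∂_3, so H_2 ≅ 0.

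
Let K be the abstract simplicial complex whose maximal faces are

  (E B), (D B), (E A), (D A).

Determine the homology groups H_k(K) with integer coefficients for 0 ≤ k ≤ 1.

We work with the vertex ordering A < B < D < E. The simplices of K, each written with vertices in increasing order, are:

  0-simplices (4): A, B, D, E
  1-simplices (4): AD, AE, BD, BE

giving chain groups C_0 ≅ Z^4, C_1 ≅ Z^4.

Boundary ∂_1: C_1 → C_0 maps an edge to its endpoints' difference, ∂[p,q] = q − p.
The 4×4 boundary matrix has rank 3 and Smith normal form diag(1,1,1).

Reading off H_k = ker ∂_k / im ∂_{k+1}:

  H_0: rank C_0 − rank ∂_1 = 4 − 3 = 1, and the invariant factors of ∂_1 are all 1, so H_0 = Z.
  H_1: rank ker ∂_1 − rank ∂_2 = (4 − 3) − 0 = 1, and there is no ∂_2, so H_1 = Z.

(K is a triangulation of the circle S^1.)

H_0 = Z,  H_1 = Z.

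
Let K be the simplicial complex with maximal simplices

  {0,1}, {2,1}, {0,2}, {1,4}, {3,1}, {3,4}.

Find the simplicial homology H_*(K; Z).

H_0 = Z,  H_1 = Z^2.

We work with the vertex ordering 0 < 1 < 2 < 3 < 4. The simplices of K, each written with vertices in increasing order, are:

  0-simplices (5): [0], [1], [2], [3], [4]
  1-simplices (6): [0,1], [0,2], [1,2], [1,3], [1,4], [3,4]

so the chain groups are C_0 ≅ Z^5, C_1 ≅ Z^6.

∂_1: C_1 → C_0 maps an edge to its endpoints' difference, ∂[p,q] = q − p. For instance
  ∂[0,1] = [1] − [0].
The resulting 5×6 matrix has rank 4, and its Smith normal form has invariant factors (1,1,1,1).

Reading off H_k = ker ∂_k / im ∂_{k+1}:

  H_0: rank C_0 − rank ∂_1 = 5 − 4 = 1, and the invariant factors of ∂_1 are all 1, so H_0 ≅ Z.
  H_1: rank ker ∂_1 − rank ∂_2 = (6 − 4) − 0 = 2, and there is no ∂_2, so H_1 ≅ Z^2.

As a check, the Euler characteristic is 5 − 6 = -1, which agrees with 1 − 2 = -1.
(K is a triangulation of a wedge of 2 circles.)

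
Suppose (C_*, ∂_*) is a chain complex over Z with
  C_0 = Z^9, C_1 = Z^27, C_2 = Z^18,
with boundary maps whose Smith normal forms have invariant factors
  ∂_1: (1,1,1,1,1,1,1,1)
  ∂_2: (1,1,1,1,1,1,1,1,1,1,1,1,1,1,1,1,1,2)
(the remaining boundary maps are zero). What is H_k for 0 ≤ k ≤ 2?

H_0: b_0 = 9 − 0 − 8 = 1; torsion from ∂_1 factors > 1: none. So H_0 = Z.
H_1: b_1 = 27 − 8 − 18 = 1; torsion from ∂_2 factors > 1: [2]. So H_1 = Z ⊕ Z/2Z.
H_2: b_2 = 18 − 18 − 0 = 0; torsion from ∂_3 factors > 1: none. So H_2 = 0.

H_0 = Z,  H_1 = Z ⊕ Z/2Z,  H_2 = 0.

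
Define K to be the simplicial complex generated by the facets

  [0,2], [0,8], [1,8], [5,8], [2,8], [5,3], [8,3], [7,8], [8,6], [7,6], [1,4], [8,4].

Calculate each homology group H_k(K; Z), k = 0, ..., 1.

Take the total order 0 < 1 < 2 < 3 < 4 < 5 < 6 < 7 < 8 on the vertex set. Then K (dimension 1) consists of the simplices:

  0-simplices (9): [0], [1], [2], [3], [4], [5], [6], [7], [8]
  1-simplices (12): [0,2], [0,8], [1,4], [1,8], [2,8], [3,5], [3,8], [4,8], [5,8], [6,7], [6,8], [7,8]

so the chain groups are C_0 ≅ Z^9, C_1 ≅ Z^12.

Boundary ∂_1: C_1 → C_0 is given by ∂[p,q] = [q] − [p].
This gives a 9×12 integer matrix of rank 8; reducing to Smith normal form yields diagonal entries (1,1,1,1,1,1,1,1).

Computing H_k = (kernel of ∂_k) / (image of ∂_{k+1}):

  H_0: rank C_0 − rank ∂_1 = 9 − 8 = 1, and the invariant factors of ∂_1 are all 1, so H_0 = Z.
  H_1: rank ker ∂_1 − rank ∂_2 = (12 − 8) − 0 = 4, and there is no ∂_2, so H_1 = Z^4.

H_0 ≅ Z,  H_1 ≅ Z^4.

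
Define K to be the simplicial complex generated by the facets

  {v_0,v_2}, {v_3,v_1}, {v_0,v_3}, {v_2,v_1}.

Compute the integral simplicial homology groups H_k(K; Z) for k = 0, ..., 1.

Fix the vertex order v_0 < v_1 < v_2 < v_3 and write every simplex with vertices in increasing order. Then dim K = 1 and the simplices of K are:

  0-simplices (4): [v_0], [v_1], [v_2], [v_3]
  1-simplices (4): [v_0,v_2], [v_0,v_3], [v_1,v_2], [v_1,v_3]

Hence C_0 ≅ Z^4, C_1 ≅ Z^4.

∂_1: C_1 → C_0 maps an edge to its endpoints' difference, ∂[p,q] = q − p.
As a 4×4 matrix over Z this has rank 3, with invariant factors (1,1,1).

From H_k ≅ ker(∂_k) / im(∂_{k+1}) we obtain:

  H_0: rank C_0 − rank ∂_1 = 4 − 3 = 1, and the invariant factors of ∂_1 are all 1, so H_0 = Z.
  H_1: rank ker ∂_1 − rank ∂_2 = (4 − 3) − 0 = 1, and there is no ∂_2, so H_1 = Z.

As a check, the Euler characteristic is 4 − 4 = 0, which agrees with 1 − 1 = 0.
(K is a triangulation of the circle S^1.)

H_0 = Z,  H_1 = Z.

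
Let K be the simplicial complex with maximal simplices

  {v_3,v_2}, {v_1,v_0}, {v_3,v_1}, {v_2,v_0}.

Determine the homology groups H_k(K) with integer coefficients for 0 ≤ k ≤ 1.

Take the total order v_0 < v_1 < v_2 < v_3 on the vertex set. Then K (dimension 1) consists of the simplices:

  0-simplices (4): [v_0], [v_1], [v_2], [v_3]
  1-simplices (4): [v_0,v_1], [v_0,v_2], [v_1,v_3], [v_2,v_3]

so the chain groups are C_0 ≅ Z^4, C_1 ≅ Z^4.

The boundary map ∂_1: C_1 → C_0 maps an edge to its endpoints' difference, ∂[p,q] = q − p. For instance
  ∂[v_1,v_3] = [v_3] − [v_1].
This gives a 4×4 integer matrix of rank 3; reducing to Smith normal form yields diagonal entries (1,1,1).

Computing H_k = (kernel of ∂_k) / (image of ∂_{k+1}):

  H_0: rank C_0 − rank ∂_1 = 4 − 3 = 1, and the invariant factors of ∂_1 are all 1, so H_0 = Z.
  H_1: rank ker ∂_1 − rank ∂_2 = (4 − 3) − 0 = 1, and there is no ∂_2, so H_1 = Z.

H_0 ≅ Z,  H_1 ≅ Z.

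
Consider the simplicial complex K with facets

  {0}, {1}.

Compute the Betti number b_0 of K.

Take the total order 0 < 1 on the vertex set. Then K (dimension 0) consists of the simplices:

  0-simplices (2): [0], [1]

so the chain groups are C_0 ≅ Z^2.

Reading off H_k = ker ∂_k / im ∂_{k+1}:

  H_0: rank C_0 − rank ∂_1 = 2 − 0 = 2, and there is no ∂_1, so H_0 ≅ Z^2.

Hence the Betti numbers are b_0 = 2.

b_0 = 2.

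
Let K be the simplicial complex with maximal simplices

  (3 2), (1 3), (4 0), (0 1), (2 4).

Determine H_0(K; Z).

H_0 ≅ Z.

Fix the vertex order 0 < 1 < 2 < 3 < 4 and write every simplex with vertices in increasing order. Then dim K = 1 and the simplices of K are:

  0-simplices (5): [0], [1], [2], [3], [4]
  1-simplices (5): [0,1], [0,4], [1,3], [2,3], [2,4]

giving chain groups C_0 ≅ Z^5, C_1 ≅ Z^5.

Boundary ∂_1: C_1 → C_0 sends each edge [p,q] (with p < q) to q − p.
As a 5×5 matrix over Z this has rank 4, with invariant factors (1,1,1,1).

From H_k ≅ ker(∂_k) / im(∂_{k+1}) we obtain:

  H_0: rank C_0 − rank ∂_1 = 5 − 4 = 1, and the invariant factors of ∂_1 are all 1, so H_0 = Z.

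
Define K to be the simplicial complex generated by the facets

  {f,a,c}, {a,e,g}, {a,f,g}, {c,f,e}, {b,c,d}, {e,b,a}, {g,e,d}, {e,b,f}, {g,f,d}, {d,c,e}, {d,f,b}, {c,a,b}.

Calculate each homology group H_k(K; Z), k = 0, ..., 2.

Order the vertices as a < b < c < d < e < f < g. Listing each simplex with vertices in this order, K has dimension 2 with simplices:

  0-simplices (7): a, b, c, d, e, f, g
  1-simplices (18): ab, ac, ae, af, ag, bc, bd, be, bf, cd, ce, cf, de, df, dg, ef, eg, fg
  2-simplices (12): abc, abe, acf, aeg, afg, bcd, bdf, bef, cde, cef, deg, dfg

Hence C_0 ≅ Z^7, C_1 ≅ Z^18, C_2 ≅ Z^12.

∂_1: C_1 → C_0 sends each edge [p,q] (with p < q) to q − p. For instance
  ∂ab = b − a.
As a 7×18 matrix over Z this has rank 6, with invariant factors (1,1,1,1,1,1).

The boundary map ∂_2: C_2 → C_1 sends each 2-simplex [p,q,r] to [q,r] − [p,r] + [p,q]. For instance
  ∂abe = be − ae + ab,
  ∂cef = ef − cf + ce.
As a 18×12 matrix over Z this has rank 12, with invariant factors (1,1,1,1,1,1,1,1,1,1,1,2).

From H_k ≅ ker(∂_k) / im(∂_{k+1}) we obtain:

  H_0: rank C_0 − rank ∂_1 = 7 − 6 = 1, and the invariant factors of ∂_1 are all 1, so H_0 = Z.
  H_1: rank ker ∂_1 − rank ∂_2 = (18 − 6) − 12 = 0, and ∂_2 has invariant factor 2 > 1, so H_1 = Z/2Z.
  H_2: rank ker ∂_2 − rank ∂_3 = (12 − 12) − 0 = 0, and there is no ∂_3, so H_2 = 0.

(K is a triangulation of the real projective plane RP^2.)

H_0 = Z,  H_1 = Z/2Z,  H_2 = 0.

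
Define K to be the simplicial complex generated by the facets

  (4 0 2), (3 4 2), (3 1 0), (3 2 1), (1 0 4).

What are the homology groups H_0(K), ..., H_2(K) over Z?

Order the vertices as 0 < 1 < 2 < 3 < 4. Listing each simplex with vertices in this order, K has dimension 2 with simplices:

  0-simplices (5): [0], [1], [2], [3], [4]
  1-simplices (10): [0,1], [0,2], [0,3], [0,4], [1,2], [1,3], [1,4], [2,3], [2,4], [3,4]
  2-simplices (5): [0,1,3], [0,1,4], [0,2,4], [1,2,3], [2,3,4]

giving chain groups C_0 ≅ Z^5, C_1 ≅ Z^10, C_2 ≅ Z^5.

The boundary map ∂_1: C_1 → C_0 maps an edge to its endpoints' difference, ∂[p,q] = q − p. For instance
  ∂[0,2] = [2] − [0].
As a 5×10 matrix over Z this has rank 4, with invariant factors (1,1,1,1).

Boundary ∂_2: C_2 → C_1 sends each 2-simplex [p,q,r] to [q,r] − [p,r] + [p,q]. For instance
  ∂[0,2,4] = [2,4] − [0,4] + [0,2],
  ∂[0,1,4] = [1,4] − [0,4] + [0,1].
The 10×5 boundary matrix has rank 5 and Smith normal form diag(1,1,1,1,1).

Computing H_k = (kernel of ∂_k) / (image of ∂_{k+1}):

  H_0: rank C_0 − rank ∂_1 = 5 − 4 = 1, and the invariant factors of ∂_1 are all 1, so H_0 = Z.
  H_1: rank ker ∂_1 − rank ∂_2 = (10 − 4) − 5 = 1, and the invariant factors of ∂_2 are all 1, so H_1 = Z.
  H_2: rank ker ∂_2 − rank ∂_3 = (5 − 5) − 0 = 0, and there is no ∂_3, so H_2 = 0.

As a check, the Euler characteristic is 5 − 10 + 5 = 0, which agrees with 1 − 1 + 0 = 0.

H_0 = Z,  H_1 = Z,  H_2 = 0.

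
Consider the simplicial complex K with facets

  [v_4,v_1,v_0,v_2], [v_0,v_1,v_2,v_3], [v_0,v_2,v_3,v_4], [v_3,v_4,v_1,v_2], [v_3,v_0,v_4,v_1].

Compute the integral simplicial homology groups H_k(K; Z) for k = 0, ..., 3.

H_0 ≅ Z,  H_1 = 0,  H_2 = 0,  H_3 ≅ Z.

Fix the vertex order v_0 < v_1 < v_2 < v_3 < v_4 and write every simplex with vertices in increasing order. Then dim K = 3 and the simplices of K are:

  0-simplices (5): [v_0], [v_1], [v_2], [v_3], [v_4]
  1-simplices (10): [v_0,v_1], [v_0,v_2], [v_0,v_3], [v_0,v_4], [v_1,v_2], [v_1,v_3], [v_1,v_4], [v_2,v_3], [v_2,v_4], [v_3,v_4]
  2-simplices (10): [v_0,v_1,v_2], [v_0,v_1,v_3], [v_0,v_1,v_4], [v_0,v_2,v_3], [v_0,v_2,v_4], [v_0,v_3,v_4], [v_1,v_2,v_3], [v_1,v_2,v_4], [v_1,v_3,v_4], [v_2,v_3,v_4]
  3-simplices (5): [v_0,v_1,v_2,v_3], [v_0,v_1,v_2,v_4], [v_0,v_1,v_3,v_4], [v_0,v_2,v_3,v_4], [v_1,v_2,v_3,v_4]

Hence C_0 ≅ Z^5, C_1 ≅ Z^10, C_2 ≅ Z^10, C_3 ≅ Z^5.

Boundary ∂_1: C_1 → C_0 maps an edge to its endpoints' difference, ∂[p,q] = q − p.
The resulting 5×10 matrix has rank 4, and its Smith normal form has invariant factors (1,1,1,1).

The boundary map ∂_2: C_2 → C_1 acts by ∂[p,q,r] = [q,r] − [p,r] + [p,q]. For instance
  ∂[v_1,v_3,v_4] = [v_3,v_4] − [v_1,v_4] + [v_1,v_3],
  ∂[v_0,v_3,v_4] = [v_3,v_4] − [v_0,v_4] + [v_0,v_3].
As a 10×10 matrix over Z this has rank 6, with invariant factors (1,1,1,1,1,1).

The boundary map ∂_3: C_3 → C_2 sends each 3-simplex σ to the alternating sum Σ_i (−1)^i (σ with its i-th vertex removed). For instance
  ∂[v_0,v_1,v_2,v_4] = [v_1,v_2,v_4] − [v_0,v_2,v_4] + [v_0,v_1,v_4] − [v_0,v_1,v_2],
  ∂[v_0,v_1,v_2,v_3] = [v_1,v_2,v_3] − [v_0,v_2,v_3] + [v_0,v_1,v_3] − [v_0,v_1,v_2].
The resulting 10×5 matrix has rank 4, and its Smith normal form has invariant factors (1,1,1,1).

Now H_k = ker ∂_k / im ∂_{k+1}, so:

  H_0: rank C_0 − rank ∂_1 = 5 − 4 = 1, and the invariant factors of ∂_1 are all 1, so H_0 ≅ Z.
  H_1: rank ker ∂_1 − rank ∂_2 = (10 − 4) − 6 = 0, and the invariant factors of ∂_2 are all 1, so H_1 ≅ 0.
  H_2: rank ker ∂_2 − rank ∂_3 = (10 − 6) − 4 = 0, and the invariant factors of ∂_3 are all 1, so H_2 ≅ 0.
  H_3: rank ker ∂_3 − rank ∂_4 = (5 − 4) − 0 = 1, and there is no ∂_4, so H_3 ≅ Z.

(K is a triangulation of the 3-sphere S^3.)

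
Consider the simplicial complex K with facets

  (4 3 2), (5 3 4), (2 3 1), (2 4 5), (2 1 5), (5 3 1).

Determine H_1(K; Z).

Order the vertices as 1 < 2 < 3 < 4 < 5. Listing each simplex with vertices in this order, K has dimension 2 with simplices:

  0-simplices (5): [1], [2], [3], [4], [5]
  1-simplices (9): [1,2], [1,3], [1,5], [2,3], [2,4], [2,5], [3,4], [3,5], [4,5]
  2-simplices (6): [1,2,3], [1,2,5], [1,3,5], [2,3,4], [2,4,5], [3,4,5]

so the chain groups are C_0 ≅ Z^5, C_1 ≅ Z^9, C_2 ≅ Z^6.

Boundary ∂_1: C_1 → C_0 is given by ∂[p,q] = [q] − [p]. For instance
  ∂[3,4] = [4] − [3].
This gives a 5×9 integer matrix of rank 4; reducing to Smith normal form yields diagonal entries (1,1,1,1).

The boundary map ∂_2: C_2 → C_1 acts by ∂[p,q,r] = [q,r] − [p,r] + [p,q]. For instance
  ∂[1,3,5] = [3,5] − [1,5] + [1,3],
  ∂[1,2,5] = [2,5] − [1,5] + [1,2].
This gives a 9×6 integer matrix of rank 5; reducing to Smith normal form yields diagonal entries (1,1,1,1,1).

Computing H_k = (kernel of ∂_k) / (image of ∂_{k+1}):

  H_1: rank ker ∂_1 − rank ∂_2 = (9 − 4) − 5 = 0, and the invariant factors of ∂_2 are all 1, so H_1 = 0.

H_1 ≅ 0.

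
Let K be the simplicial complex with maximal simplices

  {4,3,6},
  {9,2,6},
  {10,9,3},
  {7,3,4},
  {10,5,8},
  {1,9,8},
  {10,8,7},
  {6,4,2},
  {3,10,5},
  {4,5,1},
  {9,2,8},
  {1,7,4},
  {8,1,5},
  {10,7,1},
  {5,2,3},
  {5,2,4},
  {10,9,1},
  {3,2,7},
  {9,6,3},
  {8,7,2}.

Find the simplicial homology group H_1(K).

H_1 ≅ Z × Z/2.

Take the total order 1 < 2 < 3 < 4 < 5 < 6 < 7 < 8 < 9 < 10 on the vertex set. Then K (dimension 2) consists of the simplices:

  0-simplices (10): [1], [2], [3], [4], [5], [6], [7], [8], [9], [10]
  1-simplices (30): (30 of them)
  2-simplices (20): (20 of them)

giving chain groups C_0 ≅ Z^10, C_1 ≅ Z^30, C_2 ≅ Z^20.

The boundary map ∂_1: C_1 → C_0 is given by ∂[p,q] = [q] − [p].
The 10×30 boundary matrix has rank 9 and Smith normal form diag(1,1,1,1,1,1,1,1,1).

Boundary ∂_2: C_2 → C_1 sends each 2-simplex [p,q,r] to [q,r] − [p,r] + [p,q]. For instance
  ∂[3,4,7] = [4,7] − [3,7] + [3,4],
  ∂[1,4,5] = [4,5] − [1,5] + [1,4].
This gives a 30×20 integer matrix of rank 20; reducing to Smith normal form yields diagonal entries (1,1,1,1,1,1,1,1,1,1,1,1,1,1,1,1,1,1,1,2).

From H_k ≅ ker(∂_k) / im(∂_{k+1}) we obtain:

  H_1: rank ker ∂_1 − rank ∂_2 = (30 − 9) − 20 = 1, and ∂_2 has invariant factor 2 > 1, so H_1 ≅ Z × Z/2.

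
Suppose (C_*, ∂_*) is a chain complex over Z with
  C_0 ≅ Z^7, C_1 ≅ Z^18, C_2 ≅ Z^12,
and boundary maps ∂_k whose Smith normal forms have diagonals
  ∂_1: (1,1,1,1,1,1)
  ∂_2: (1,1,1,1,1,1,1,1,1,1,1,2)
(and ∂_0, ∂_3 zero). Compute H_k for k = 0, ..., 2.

H_0 ≅ Z,  H_1 ≅ Z/2,  H_2 = 0.

H_0: b_0 = 7 − 0 − 6 = 1; torsion from ∂_1 factors > 1: none. So H_0 ≅ Z.
H_1: b_1 = 18 − 6 − 12 = 0; torsion from ∂_2 factors > 1: [2]. So H_1 ≅ Z/2.
H_2: b_2 = 12 − 12 − 0 = 0; torsion from ∂_3 factors > 1: none. So H_2 ≅ 0.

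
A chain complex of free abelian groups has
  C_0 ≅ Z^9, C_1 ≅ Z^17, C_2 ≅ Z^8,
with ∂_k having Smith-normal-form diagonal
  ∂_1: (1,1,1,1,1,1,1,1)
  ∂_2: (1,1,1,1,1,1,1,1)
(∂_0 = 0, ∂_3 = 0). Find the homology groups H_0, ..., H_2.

H_0: b_0 = 9 − 0 − 8 = 1; torsion from ∂_1 factors > 1: none. So H_0 = Z.
H_1: b_1 = 17 − 8 − 8 = 1; torsion from ∂_2 factors > 1: none. So H_1 = Z.
H_2: b_2 = 8 − 8 − 0 = 0; torsion from ∂_3 factors > 1: none. So H_2 = 0.

H_0 = Z,  H_1 = Z,  H_2 = 0.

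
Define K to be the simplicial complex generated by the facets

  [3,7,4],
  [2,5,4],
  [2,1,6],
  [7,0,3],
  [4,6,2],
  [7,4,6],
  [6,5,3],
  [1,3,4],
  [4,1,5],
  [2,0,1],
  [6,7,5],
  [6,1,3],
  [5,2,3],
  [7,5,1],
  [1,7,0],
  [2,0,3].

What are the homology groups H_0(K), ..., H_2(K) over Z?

We work with the vertex ordering 0 < 1 < 2 < 3 < 4 < 5 < 6 < 7. The simplices of K, each written with vertices in increasing order, are:

  0-simplices (8): [0], [1], [2], [3], [4], [5], [6], [7]
  1-simplices (24): (24 of them)
  2-simplices (16): [0,1,2], [0,1,7], [0,2,3], [0,3,7], [1,2,6], [1,3,4], [1,3,6], [1,4,5], [1,5,7], [2,3,5], [2,4,5], [2,4,6], [3,4,7], [3,5,6], [4,6,7], [5,6,7]

giving chain groups C_0 ≅ Z^8, C_1 ≅ Z^24, C_2 ≅ Z^16.

∂_1: C_1 → C_0 is given by ∂[p,q] = [q] − [p]. For instance
  ∂[3,4] = [4] − [3].
The resulting 8×24 matrix has rank 7, and its Smith normal form has invariant factors (1,1,1,1,1,1,1).

Boundary ∂_2: C_2 → C_1 sends each 2-simplex [p,q,r] to [q,r] − [p,r] + [p,q]. For instance
  ∂[4,6,7] = [6,7] − [4,7] + [4,6],
  ∂[3,5,6] = [5,6] − [3,6] + [3,5].
The 24×16 boundary matrix has rank 15 and Smith normal form diag(1,1,1,1,1,1,1,1,1,1,1,1,1,1,1).

Now H_k = ker ∂_k / im ∂_{k+1}, so:

  H_0: rank C_0 − rank ∂_1 = 8 − 7 = 1, and the invariant factors of ∂_1 are all 1, so H_0 = Z.
  H_1: rank ker ∂_1 − rank ∂_2 = (24 − 7) − 15 = 2, and the invariant factors of ∂_2 are all 1, so H_1 = Z^2.
  H_2: rank ker ∂_2 − rank ∂_3 = (16 − 15) − 0 = 1, and there is no ∂_3, so H_2 = Z.

H_0 ≅ Z,  H_1 ≅ Z^2,  H_2 ≅ Z.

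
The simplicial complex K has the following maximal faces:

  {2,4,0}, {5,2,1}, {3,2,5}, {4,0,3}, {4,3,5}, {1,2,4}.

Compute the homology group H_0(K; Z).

We work with the vertex ordering 0 < 1 < 2 < 3 < 4 < 5. The simplices of K, each written with vertices in increasing order, are:

  0-simplices (6): [0], [1], [2], [3], [4], [5]
  1-simplices (12): [0,2], [0,3], [0,4], [1,2], [1,4], [1,5], [2,3], [2,4], [2,5], [3,4], [3,5], [4,5]
  2-simplices (6): [0,2,4], [0,3,4], [1,2,4], [1,2,5], [2,3,5], [3,4,5]

giving chain groups C_0 ≅ Z^6, C_1 ≅ Z^12, C_2 ≅ Z^6.

∂_1: C_1 → C_0 maps an edge to its endpoints' difference, ∂[p,q] = q − p.
As a 6×12 matrix over Z this has rank 5, with invariant factors (1,1,1,1,1).

∂_2: C_2 → C_1 sends each 2-simplex [p,q,r] to [q,r] − [p,r] + [p,q]. For instance
  ∂[3,4,5] = [4,5] − [3,5] + [3,4],
  ∂[0,2,4] = [2,4] − [0,4] + [0,2].
The 12×6 boundary matrix has rank 6 and Smith normal form diag(1,1,1,1,1,1).

Computing H_k = (kernel of ∂_k) / (image of ∂_{k+1}):

  H_0: rank C_0 − rank ∂_1 = 6 − 5 = 1, and the invariant factors of ∂_1 are all 1, so H_0 ≅ Z.

H_0 ≅ Z.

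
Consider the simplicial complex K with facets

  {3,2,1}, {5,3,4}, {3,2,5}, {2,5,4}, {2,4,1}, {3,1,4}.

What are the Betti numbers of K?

Order the vertices as 1 < 2 < 3 < 4 < 5. Listing each simplex with vertices in this order, K has dimension 2 with simplices:

  0-simplices (5): [1], [2], [3], [4], [5]
  1-simplices (9): [1,2], [1,3], [1,4], [2,3], [2,4], [2,5], [3,4], [3,5], [4,5]
  2-simplices (6): [1,2,3], [1,2,4], [1,3,4], [2,3,5], [2,4,5], [3,4,5]

so the chain groups are C_0 ≅ Z^5, C_1 ≅ Z^9, C_2 ≅ Z^6.

The boundary map ∂_1: C_1 → C_0 maps an edge to its endpoints' difference, ∂[p,q] = q − p. For instance
  ∂[2,3] = [3] − [2].
The 5×9 boundary matrix has rank 4 and Smith normal form diag(1,1,1,1).

The boundary map ∂_2: C_2 → C_1 maps a triangle to the signed sum of its edges. For instance
  ∂[2,3,5] = [3,5] − [2,5] + [2,3],
  ∂[1,3,4] = [3,4] − [1,4] + [1,3].
The resulting 9×6 matrix has rank 5, and its Smith normal form has invariant factors (1,1,1,1,1).

Now H_k = ker ∂_k / im ∂_{k+1}, so:

  H_0: rank C_0 − rank ∂_1 = 5 − 4 = 1, and the invariant factors of ∂_1 are all 1, so H_0 = Z.
  H_1: rank ker ∂_1 − rank ∂_2 = (9 − 4) − 5 = 0, and the invariant factors of ∂_2 are all 1, so H_1 = 0.
  H_2: rank ker ∂_2 − rank ∂_3 = (6 − 5) − 0 = 1, and there is no ∂_3, so H_2 = Z.

(K is a triangulation of the 2-sphere S^2.)

Hence the Betti numbers are b_0 = 1, b_1 = 0, b_2 = 1.

b_0 = 1, b_1 = 0, b_2 = 1.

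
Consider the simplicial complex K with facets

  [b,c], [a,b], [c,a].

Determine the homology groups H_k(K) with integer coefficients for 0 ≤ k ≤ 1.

K has 3 vertices, 3 edges.
rank ∂_0 = 0, rank ∂_1 = 2 ⇒ b_0 = 3 − 0 − 2 = 1; all invariant factors of ∂_1 are 1 so no torsion. So H_0 ≅ Z.
rank ∂_1 = 2, rank ∂_2 = 0 ⇒ b_1 = 3 − 2 − 0 = 1. So H_1 ≅ Z.

H_0 ≅ Z,  H_1 ≅ Z.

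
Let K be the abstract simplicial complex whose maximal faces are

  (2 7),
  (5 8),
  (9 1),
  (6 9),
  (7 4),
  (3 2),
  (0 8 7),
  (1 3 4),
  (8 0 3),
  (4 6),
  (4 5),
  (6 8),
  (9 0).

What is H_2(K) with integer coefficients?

K has 10 vertices, 18 edges, 3 triangles.
rank ∂_2 = 3, rank ∂_3 = 0 ⇒ b_2 = 3 − 3 − 0 = 0. So H_2 = 0.

H_2 ≅ 0.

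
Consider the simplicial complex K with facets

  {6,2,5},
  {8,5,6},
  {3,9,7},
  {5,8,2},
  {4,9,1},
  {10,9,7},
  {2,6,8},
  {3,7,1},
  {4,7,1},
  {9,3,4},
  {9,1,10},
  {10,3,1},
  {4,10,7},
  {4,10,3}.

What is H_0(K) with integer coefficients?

Take the total order 1 < 2 < 3 < 4 < 5 < 6 < 7 < 8 < 9 < 10 on the vertex set. Then K (dimension 2) consists of the simplices:

  0-simplices (10): [1], [2], [3], [4], [5], [6], [7], [8], [9], [10]
  1-simplices (21): [1,3], [1,4], [1,7], [1,9], [1,10], [2,5], [2,6], [2,8], [3,4], [3,7], [3,9], [3,10], [4,7], [4,9], [4,10], [5,6], [5,8], [6,8], [7,9], [7,10], [9,10]
  2-simplices (14): [1,3,7], [1,3,10], [1,4,7], [1,4,9], [1,9,10], [2,5,6], [2,5,8], [2,6,8], [3,4,9], [3,4,10], [3,7,9], [4,7,10], [5,6,8], [7,9,10]

so the chain groups are C_0 ≅ Z^10, C_1 ≅ Z^21, C_2 ≅ Z^14.

∂_1: C_1 → C_0 sends each edge [p,q] (with p < q) to q − p.
This gives a 10×21 integer matrix of rank 8; reducing to Smith normal form yields diagonal entries (1,1,1,1,1,1,1,1).

The boundary map ∂_2: C_2 → C_1 sends each 2-simplex [p,q,r] to [q,r] − [p,r] + [p,q]. For instance
  ∂[7,9,10] = [9,10] − [7,10] + [7,9],
  ∂[2,5,6] = [5,6] − [2,6] + [2,5].
The 21×14 boundary matrix has rank 13 and Smith normal form diag(1,1,1,1,1,1,1,1,1,1,1,1,2).

Computing H_k = (kernel of ∂_k) / (image of ∂_{k+1}):

  H_0: rank C_0 − rank ∂_1 = 10 − 8 = 2, and the invariant factors of ∂_1 are all 1, so H_0 = Z^2.

(K is a triangulation of the disjoint union of the real projective plane RP^2 and the 2-sphere S^2.)

H_0 = Z^2.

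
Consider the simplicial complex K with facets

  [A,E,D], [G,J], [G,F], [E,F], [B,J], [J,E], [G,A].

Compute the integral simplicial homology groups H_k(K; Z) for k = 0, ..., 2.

H_0 = Z,  H_1 = Z^2,  H_2 = 0.

Fix the vertex order A < B < D < E < F < G < J and write every simplex with vertices in increasing order. Then dim K = 2 and the simplices of K are:

  0-simplices (7): A, B, D, E, F, G, J
  1-simplices (9): AD, AE, AG, BJ, DE, EF, EJ, FG, GJ
  2-simplices (1): ADE

so the chain groups are C_0 ≅ Z^7, C_1 ≅ Z^9, C_2 ≅ Z^1.

Boundary ∂_1: C_1 → C_0 maps an edge to its endpoints' difference, ∂[p,q] = q − p.
As a 7×9 matrix over Z this has rank 6, with invariant factors (1,1,1,1,1,1).

The boundary map ∂_2: C_2 → C_1 sends each 2-simplex [p,q,r] to [q,r] − [p,r] + [p,q]. For instance
  ∂ADE = DE − AE + AD.
The 9×1 boundary matrix has rank 1 and Smith normal form diag(1).

Now H_k = ker ∂_k / im ∂_{k+1}, so:

  H_0: rank C_0 − rank ∂_1 = 7 − 6 = 1, and the invariant factors of ∂_1 are all 1, so H_0 ≅ Z.
  H_1: rank ker ∂_1 − rank ∂_2 = (9 − 6) − 1 = 2, and the invariant factors of ∂_2 are all 1, so H_1 ≅ Z^2.
  H_2: rank ker ∂_2 − rank ∂_3 = (1 − 1) − 0 = 0, and there is no ∂_3, so H_2 ≅ 0.

As a check, the Euler characteristic is 7 − 9 + 1 = -1, which agrees with 1 − 2 + 0 = -1.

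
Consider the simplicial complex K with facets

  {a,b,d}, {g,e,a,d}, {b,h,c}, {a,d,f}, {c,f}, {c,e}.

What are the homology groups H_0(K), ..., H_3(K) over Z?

H_0 ≅ Z,  H_1 ≅ Z^2,  H_2 = 0,  H_3 = 0.

Take the total order a < b < c < d < e < f < g < h on the vertex set. Then K (dimension 3) consists of the simplices:

  0-simplices (8): a, b, c, d, e, f, g, h
  1-simplices (15): ab, ad, ae, af, ag, bc, bd, bh, ce, cf, ch, de, df, dg, eg
  2-simplices (7): abd, ade, adf, adg, aeg, bch, deg
  3-simplices (1): adeg

so the chain groups are C_0 ≅ Z^8, C_1 ≅ Z^15, C_2 ≅ Z^7, C_3 ≅ Z^1.

The boundary map ∂_1: C_1 → C_0 is given by ∂[p,q] = [q] − [p]. For instance
  ∂ag = g − a.
This gives a 8×15 integer matrix of rank 7; reducing to Smith normal form yields diagonal entries (1,1,1,1,1,1,1).

∂_2: C_2 → C_1 maps a triangle to the signed sum of its edges. For instance
  ∂adg = dg − ag + ad,
  ∂bch = ch − bh + bc.
As a 15×7 matrix over Z this has rank 6, with invariant factors (1,1,1,1,1,1).

The boundary map ∂_3: C_3 → C_2 sends each 3-simplex σ to the alternating sum Σ_i (−1)^i (σ with its i-th vertex removed). For instance
  ∂adeg = deg − aeg + adg − ade.
As a 7×1 matrix over Z this has rank 1, with invariant factors (1).

From H_k ≅ ker(∂_k) / im(∂_{k+1}) we obtain:

  H_0: rank C_0 − rank ∂_1 = 8 − 7 = 1, and the invariant factors of ∂_1 are all 1, so H_0 ≅ Z.
  H_1: rank ker ∂_1 − rank ∂_2 = (15 − 7) − 6 = 2, and the invariant factors of ∂_2 are all 1, so H_1 ≅ Z^2.
  H_2: rank ker ∂_2 − rank ∂_3 = (7 − 6) − 1 = 0, and the invariant factors of ∂_3 are all 1, so H_2 ≅ 0.
  H_3: rank ker ∂_3 − rank ∂_4 = (1 − 1) − 0 = 0, and there is no ∂_4, so H_3 ≅ 0.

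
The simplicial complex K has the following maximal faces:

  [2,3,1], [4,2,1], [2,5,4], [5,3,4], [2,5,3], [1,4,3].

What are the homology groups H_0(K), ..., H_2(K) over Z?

H_0 ≅ Z,  H_1 = 0,  H_2 ≅ Z.

We work with the vertex ordering 1 < 2 < 3 < 4 < 5. The simplices of K, each written with vertices in increasing order, are:

  0-simplices (5): [1], [2], [3], [4], [5]
  1-simplices (9): [1,2], [1,3], [1,4], [2,3], [2,4], [2,5], [3,4], [3,5], [4,5]
  2-simplices (6): [1,2,3], [1,2,4], [1,3,4], [2,3,5], [2,4,5], [3,4,5]

Hence C_0 ≅ Z^5, C_1 ≅ Z^9, C_2 ≅ Z^6.

Boundary ∂_1: C_1 → C_0 is given by ∂[p,q] = [q] − [p].
This gives a 5×9 integer matrix of rank 4; reducing to Smith normal form yields diagonal entries (1,1,1,1).

The boundary map ∂_2: C_2 → C_1 sends each 2-simplex [p,q,r] to [q,r] − [p,r] + [p,q]. For instance
  ∂[2,3,5] = [3,5] − [2,5] + [2,3],
  ∂[1,2,4] = [2,4] − [1,4] + [1,2].
The 9×6 boundary matrix has rank 5 and Smith normal form diag(1,1,1,1,1).

From H_k ≅ ker(∂_k) / im(∂_{k+1}) we obtain:

  H_0: rank C_0 − rank ∂_1 = 5 − 4 = 1, and the invariant factors of ∂_1 are all 1, so H_0 ≅ Z.
  H_1: rank ker ∂_1 − rank ∂_2 = (9 − 4) − 5 = 0, and the invariant factors of ∂_2 are all 1, so H_1 ≅ 0.
  H_2: rank ker ∂_2 − rank ∂_3 = (6 − 5) − 0 = 1, and there is no ∂_3, so H_2 ≅ Z.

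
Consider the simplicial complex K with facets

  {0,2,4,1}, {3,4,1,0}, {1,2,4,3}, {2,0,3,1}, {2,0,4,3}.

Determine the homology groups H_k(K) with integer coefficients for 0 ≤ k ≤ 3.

We work with the vertex ordering 0 < 1 < 2 < 3 < 4. The simplices of K, each written with vertices in increasing order, are:

  0-simplices (5): [0], [1], [2], [3], [4]
  1-simplices (10): [0,1], [0,2], [0,3], [0,4], [1,2], [1,3], [1,4], [2,3], [2,4], [3,4]
  2-simplices (10): [0,1,2], [0,1,3], [0,1,4], [0,2,3], [0,2,4], [0,3,4], [1,2,3], [1,2,4], [1,3,4], [2,3,4]
  3-simplices (5): [0,1,2,3], [0,1,2,4], [0,1,3,4], [0,2,3,4], [1,2,3,4]

giving chain groups C_0 ≅ Z^5, C_1 ≅ Z^10, C_2 ≅ Z^10, C_3 ≅ Z^5.

Boundary ∂_1: C_1 → C_0 maps an edge to its endpoints' difference, ∂[p,q] = q − p. For instance
  ∂[1,4] = [4] − [1].
The resulting 5×10 matrix has rank 4, and its Smith normal form has invariant factors (1,1,1,1).

∂_2: C_2 → C_1 maps a triangle to the signed sum of its edges. For instance
  ∂[1,2,3] = [2,3] − [1,3] + [1,2],
  ∂[0,1,4] = [1,4] − [0,4] + [0,1].
The resulting 10×10 matrix has rank 6, and its Smith normal form has invariant factors (1,1,1,1,1,1).

Boundary ∂_3: C_3 → C_2 sends each 3-simplex σ to the alternating sum Σ_i (−1)^i (σ with its i-th vertex removed). For instance
  ∂[0,1,2,4] = [1,2,4] − [0,2,4] + [0,1,4] − [0,1,2],
  ∂[0,1,3,4] = [1,3,4] − [0,3,4] + [0,1,4] − [0,1,3].
As a 10×5 matrix over Z this has rank 4, with invariant factors (1,1,1,1).

From H_k ≅ ker(∂_k) / im(∂_{k+1}) we obtain:

  H_0: rank C_0 − rank ∂_1 = 5 − 4 = 1, and the invariant factors of ∂_1 are all 1, so H_0 = Z.
  H_1: rank ker ∂_1 − rank ∂_2 = (10 − 4) − 6 = 0, and the invariant factors of ∂_2 are all 1, so H_1 = 0.
  H_2: rank ker ∂_2 − rank ∂_3 = (10 − 6) − 4 = 0, and the invariant factors of ∂_3 are all 1, so H_2 = 0.
  H_3: rank ker ∂_3 − rank ∂_4 = (5 − 4) − 0 = 1, and there is no ∂_4, so H_3 = Z.

As a check, the Euler characteristic is 5 − 10 + 10 − 5 = 0, which agrees with 1 − 0 + 0 − 1 = 0.
(K is a triangulation of the 3-sphere S^3.)

H_0 ≅ Z,  H_1 = 0,  H_2 = 0,  H_3 ≅ Z.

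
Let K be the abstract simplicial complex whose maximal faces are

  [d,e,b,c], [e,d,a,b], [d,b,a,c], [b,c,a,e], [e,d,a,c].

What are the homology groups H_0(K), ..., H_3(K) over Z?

Fix the vertex order a < b < c < d < e and write every simplex with vertices in increasing order. Then dim K = 3 and the simplices of K are:

  0-simplices (5): a, b, c, d, e
  1-simplices (10): ab, ac, ad, ae, bc, bd, be, cd, ce, de
  2-simplices (10): abc, abd, abe, acd, ace, ade, bcd, bce, bde, cde
  3-simplices (5): abcd, abce, abde, acde, bcde

so the chain groups are C_0 ≅ Z^5, C_1 ≅ Z^10, C_2 ≅ Z^10, C_3 ≅ Z^5.

Boundary ∂_1: C_1 → C_0 maps an edge to its endpoints' difference, ∂[p,q] = q − p. For instance
  ∂ce = e − c.
As a 5×10 matrix over Z this has rank 4, with invariant factors (1,1,1,1).

∂_2: C_2 → C_1 sends each 2-simplex [p,q,r] to [q,r] − [p,r] + [p,q]. For instance
  ∂acd = cd − ad + ac,
  ∂abd = bd − ad + ab.
As a 10×10 matrix over Z this has rank 6, with invariant factors (1,1,1,1,1,1).

Boundary ∂_3: C_3 → C_2 sends each 3-simplex σ to the alternating sum Σ_i (−1)^i (σ with its i-th vertex removed). For instance
  ∂abcd = bcd − acd + abd − abc,
  ∂abce = bce − ace + abe − abc.
As a 10×5 matrix over Z this has rank 4, with invariant factors (1,1,1,1).

Now H_k = ker ∂_k / im ∂_{k+1}, so:

  H_0: rank C_0 − rank ∂_1 = 5 − 4 = 1, and the invariant factors of ∂_1 are all 1, so H_0 ≅ Z.
  H_1: rank ker ∂_1 − rank ∂_2 = (10 − 4) − 6 = 0, and the invariant factors of ∂_2 are all 1, so H_1 ≅ 0.
  H_2: rank ker ∂_2 − rank ∂_3 = (10 − 6) − 4 = 0, and the invariant factors of ∂_3 are all 1, so H_2 ≅ 0.
  H_3: rank ker ∂_3 − rank ∂_4 = (5 − 4) − 0 = 1, and there is no ∂_4, so H_3 ≅ Z.

H_0 ≅ Z,  H_1 = 0,  H_2 = 0,  H_3 ≅ Z.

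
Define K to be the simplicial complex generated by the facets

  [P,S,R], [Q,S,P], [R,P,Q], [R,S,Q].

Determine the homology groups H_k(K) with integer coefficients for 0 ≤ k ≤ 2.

We work with the vertex ordering P < Q < R < S. The simplices of K, each written with vertices in increasing order, are:

  0-simplices (4): P, Q, R, S
  1-simplices (6): PQ, PR, PS, QR, QS, RS
  2-simplices (4): PQR, PQS, PRS, QRS

so the chain groups are C_0 ≅ Z^4, C_1 ≅ Z^6, C_2 ≅ Z^4.

∂_1: C_1 → C_0 maps an edge to its endpoints' difference, ∂[p,q] = q − p. For instance
  ∂PR = R − P.
As a 4×6 matrix over Z this has rank 3, with invariant factors (1,1,1).

∂_2: C_2 → C_1 maps a triangle to the signed sum of its edges. For instance
  ∂QRS = RS − QS + QR,
  ∂PQR = QR − PR + PQ.
The 6×4 boundary matrix has rank 3 and Smith normal form diag(1,1,1).

Computing H_k = (kernel of ∂_k) / (image of ∂_{k+1}):

  H_0: rank C_0 − rank ∂_1 = 4 − 3 = 1, and the invariant factors of ∂_1 are all 1, so H_0 ≅ Z.
  H_1: rank ker ∂_1 − rank ∂_2 = (6 − 3) − 3 = 0, and the invariant factors of ∂_2 are all 1, so H_1 ≅ 0.
  H_2: rank ker ∂_2 − rank ∂_3 = (4 − 3) − 0 = 1, and there is no ∂_3, so H_2 ≅ Z.

H_0 = Z,  H_1 = 0,  H_2 = Z.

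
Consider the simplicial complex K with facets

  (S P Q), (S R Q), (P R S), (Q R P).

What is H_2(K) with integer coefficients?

K has 4 vertices, 6 edges, 4 triangles.
rank ∂_2 = 3, rank ∂_3 = 0 ⇒ b_2 = 4 − 3 − 0 = 1. So H_2 ≅ Z.

H_2 = Z.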